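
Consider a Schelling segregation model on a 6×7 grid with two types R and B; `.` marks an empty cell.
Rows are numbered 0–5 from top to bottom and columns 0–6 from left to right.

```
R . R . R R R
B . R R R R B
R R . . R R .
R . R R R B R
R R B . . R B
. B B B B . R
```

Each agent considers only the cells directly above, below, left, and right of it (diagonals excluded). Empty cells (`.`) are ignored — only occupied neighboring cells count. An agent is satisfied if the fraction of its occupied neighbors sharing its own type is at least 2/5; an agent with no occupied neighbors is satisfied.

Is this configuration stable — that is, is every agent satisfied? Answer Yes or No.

No

Row 0: (0,0)R 0/1 not · (0,2)R 1/1 satisfied · (0,4)R 2/2 satisfied · (0,5)R 3/3 satisfied · (0,6)R 1/2 satisfied
Row 1: (1,0)B 0/2 not · (1,2)R 2/2 satisfied · (1,3)R 2/2 satisfied · (1,4)R 4/4 satisfied · (1,5)R 3/4 satisfied · (1,6)B 0/2 not
Row 2: (2,0)R 2/3 satisfied · (2,1)R 1/1 satisfied · (2,4)R 3/3 satisfied · (2,5)R 2/3 satisfied
Row 3: (3,0)R 2/2 satisfied · (3,2)R 1/2 satisfied · (3,3)R 2/2 satisfied · (3,4)R 2/3 satisfied · (3,5)B 0/4 not · (3,6)R 0/2 not
Row 4: (4,0)R 2/2 satisfied · (4,1)R 1/3 not · (4,2)B 1/3 not · (4,5)R 0/2 not · (4,6)B 0/3 not
Row 5: (5,1)B 1/2 satisfied · (5,2)B 3/3 satisfied · (5,3)B 2/2 satisfied · (5,4)B 1/1 satisfied · (5,6)R 0/1 not
For instance (0,0) has only 0/1 same-type neighbors, below 2/5.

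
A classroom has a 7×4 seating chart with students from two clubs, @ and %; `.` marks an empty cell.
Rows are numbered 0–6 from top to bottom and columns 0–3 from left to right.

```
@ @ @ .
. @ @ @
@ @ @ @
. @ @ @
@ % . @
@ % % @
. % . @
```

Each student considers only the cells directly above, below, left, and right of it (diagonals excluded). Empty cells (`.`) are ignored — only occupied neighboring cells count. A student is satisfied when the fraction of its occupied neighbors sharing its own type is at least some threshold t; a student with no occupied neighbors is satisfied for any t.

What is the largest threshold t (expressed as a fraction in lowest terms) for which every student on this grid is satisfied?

(0,0)@ 1/1
(0,1)@ 3/3
(0,2)@ 2/2
(1,1)@ 3/3
(1,2)@ 4/4
(1,3)@ 2/2
(2,0)@ 1/1
(2,1)@ 4/4
(2,2)@ 4/4
(2,3)@ 3/3
(3,1)@ 2/3
(3,2)@ 3/3
(3,3)@ 3/3
(4,0)@ 1/2
(4,1)% 1/3
(4,3)@ 2/2
(5,0)@ 1/2
(5,1)% 3/4
(5,2)% 1/2
(5,3)@ 2/3
(6,1)% 1/1
(6,3)@ 1/1
The smallest same-type fraction is 1/3 at (4,1), which reduces to 1/3. Any threshold above that leaves this student unsatisfied.

1/3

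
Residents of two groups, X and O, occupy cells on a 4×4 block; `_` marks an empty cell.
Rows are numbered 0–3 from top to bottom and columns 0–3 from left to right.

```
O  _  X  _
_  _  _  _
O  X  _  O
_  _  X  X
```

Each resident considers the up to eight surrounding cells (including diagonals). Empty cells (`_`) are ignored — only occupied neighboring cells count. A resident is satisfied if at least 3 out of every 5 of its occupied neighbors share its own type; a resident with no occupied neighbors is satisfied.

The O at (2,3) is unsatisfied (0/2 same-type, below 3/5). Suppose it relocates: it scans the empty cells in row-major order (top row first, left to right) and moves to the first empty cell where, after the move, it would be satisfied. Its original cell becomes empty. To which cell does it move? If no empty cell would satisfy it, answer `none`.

Vacating (2,3). Empty cells in order:
  (0,1): 1/2 same-type → still unsatisfied.
  (0,3): 0/1 same-type → still unsatisfied.
  (1,0): 2/3 same-type → satisfied — stop here.

(1,0)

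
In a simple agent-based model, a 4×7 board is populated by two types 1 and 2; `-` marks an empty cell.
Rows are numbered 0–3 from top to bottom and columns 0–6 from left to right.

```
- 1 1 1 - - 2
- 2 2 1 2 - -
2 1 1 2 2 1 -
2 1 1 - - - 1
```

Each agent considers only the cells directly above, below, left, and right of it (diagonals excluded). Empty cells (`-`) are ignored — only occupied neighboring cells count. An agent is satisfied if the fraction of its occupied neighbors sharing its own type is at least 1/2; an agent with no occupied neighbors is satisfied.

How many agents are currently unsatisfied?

5

(0,1)1 1/2 ✓
(0,2)1 2/3 ✓
(0,3)1 2/2 ✓
(0,6)2 0/0 ✓
(1,1)2 1/3 ✗
(1,2)2 1/4 ✗
(1,3)1 1/4 ✗
(1,4)2 1/2 ✓
(2,0)2 1/2 ✓
(2,1)1 2/4 ✓
(2,2)1 2/4 ✓
(2,3)2 1/3 ✗
(2,4)2 2/3 ✓
(2,5)1 0/1 ✗
(3,0)2 1/2 ✓
(3,1)1 2/3 ✓
(3,2)1 2/2 ✓
(3,6)1 0/0 ✓
Unsatisfied: (1,1), (1,2), (1,3), (2,3), (2,5) — 5 in total.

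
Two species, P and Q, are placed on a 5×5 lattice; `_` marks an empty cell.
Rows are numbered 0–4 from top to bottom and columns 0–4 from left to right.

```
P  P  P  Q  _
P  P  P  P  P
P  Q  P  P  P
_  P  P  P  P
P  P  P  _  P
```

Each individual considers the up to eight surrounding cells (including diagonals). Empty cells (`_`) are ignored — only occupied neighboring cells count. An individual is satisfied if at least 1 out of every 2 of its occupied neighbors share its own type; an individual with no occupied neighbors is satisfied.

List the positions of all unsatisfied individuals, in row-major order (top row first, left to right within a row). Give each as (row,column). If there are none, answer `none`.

Row 0: (0,0)P 3/3 satisfied · (0,1)P 5/5 satisfied · (0,2)P 4/5 satisfied · (0,3)Q 0/4 not
Row 1: (1,0)P 4/5 satisfied · (1,1)P 7/8 satisfied · (1,2)P 6/8 satisfied · (1,3)P 6/7 satisfied · (1,4)P 3/4 satisfied
Row 2: (2,0)P 3/4 satisfied · (2,1)Q 0/7 not · (2,2)P 7/8 satisfied · (2,3)P 8/8 satisfied · (2,4)P 5/5 satisfied
Row 3: (3,1)P 6/7 satisfied · (3,2)P 6/7 satisfied · (3,3)P 7/7 satisfied · (3,4)P 4/4 satisfied
Row 4: (4,0)P 2/2 satisfied · (4,1)P 4/4 satisfied · (4,2)P 4/4 satisfied · (4,4)P 2/2 satisfied

(0,3), (2,1)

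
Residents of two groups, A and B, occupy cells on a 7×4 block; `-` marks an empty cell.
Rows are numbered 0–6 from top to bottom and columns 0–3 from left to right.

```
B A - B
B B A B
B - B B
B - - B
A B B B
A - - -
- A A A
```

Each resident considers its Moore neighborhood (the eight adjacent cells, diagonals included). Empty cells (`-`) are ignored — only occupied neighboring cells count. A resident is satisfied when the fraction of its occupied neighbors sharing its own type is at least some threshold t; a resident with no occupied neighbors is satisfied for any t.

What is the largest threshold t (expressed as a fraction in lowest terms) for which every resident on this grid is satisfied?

1/6

Row 0: (0,0)B 2/3 · (0,1)A 1/4 · (0,3)B 1/2
Row 1: (1,0)B 3/4 · (1,1)B 4/6 · (1,2)A 1/6 · (1,3)B 3/4
Row 2: (2,0)B 3/3 · (2,2)B 4/5 · (2,3)B 3/4
Row 3: (3,0)B 2/3 · (3,3)B 4/4
Row 4: (4,0)A 1/3 · (4,1)B 2/4 · (4,2)B 3/3 · (4,3)B 2/2
Row 5: (5,0)A 2/3
Row 6: (6,1)A 2/2 · (6,2)A 2/2 · (6,3)A 1/1
The smallest same-type fraction is 1/6 at (1,2), which reduces to 1/6. Any threshold above that leaves this resident unsatisfied.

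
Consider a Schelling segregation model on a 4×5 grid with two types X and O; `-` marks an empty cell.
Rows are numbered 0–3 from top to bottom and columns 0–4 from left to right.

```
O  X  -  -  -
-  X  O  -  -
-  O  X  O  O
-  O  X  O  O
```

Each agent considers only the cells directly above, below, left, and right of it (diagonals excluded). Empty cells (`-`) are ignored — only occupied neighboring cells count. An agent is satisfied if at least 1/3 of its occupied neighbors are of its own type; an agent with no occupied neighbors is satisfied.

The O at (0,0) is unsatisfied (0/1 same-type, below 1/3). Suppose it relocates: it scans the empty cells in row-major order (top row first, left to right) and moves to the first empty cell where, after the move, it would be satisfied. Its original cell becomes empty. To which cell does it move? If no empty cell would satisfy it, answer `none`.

(0,2)

Vacating (0,0). Empty cells in order:
  (0,2): 1/2 same-type → satisfied — stop here.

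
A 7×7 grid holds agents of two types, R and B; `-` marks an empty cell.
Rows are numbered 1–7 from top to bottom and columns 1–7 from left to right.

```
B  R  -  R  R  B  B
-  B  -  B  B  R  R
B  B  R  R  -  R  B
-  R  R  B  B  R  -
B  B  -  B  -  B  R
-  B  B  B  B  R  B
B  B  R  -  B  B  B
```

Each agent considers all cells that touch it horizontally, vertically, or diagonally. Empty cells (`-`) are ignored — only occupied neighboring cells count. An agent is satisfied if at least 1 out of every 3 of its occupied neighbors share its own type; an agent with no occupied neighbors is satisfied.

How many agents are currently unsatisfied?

6

(1,1)B 1/2 ✓
(1,2)R 0/2 ✗
(1,4)R 1/3 ✓
(1,5)R 2/5 ✓
(1,6)B 2/5 ✓
(1,7)B 1/3 ✓
(2,2)B 3/5 ✓
(2,4)B 1/5 ✗
(2,5)B 2/7 ✗
(2,6)R 3/7 ✓
(2,7)R 2/5 ✓
(3,1)B 2/3 ✓
(3,2)B 2/5 ✓
(3,3)R 3/7 ✓
(3,4)R 2/6 ✓
(3,6)R 3/6 ✓
(3,7)B 0/4 ✗
(4,2)R 2/6 ✓
(4,3)R 3/7 ✓
(4,4)B 2/5 ✓
(4,5)B 3/6 ✓
(4,6)R 2/5 ✓
(5,1)B 2/3 ✓
(5,2)B 3/5 ✓
(5,4)B 5/6 ✓
(5,6)B 3/6 ✓
(5,7)R 2/4 ✓
(6,2)B 5/6 ✓
(6,3)B 5/6 ✓
(6,4)B 4/5 ✓
(6,5)B 5/6 ✓
(6,6)R 1/7 ✗
(6,7)B 3/5 ✓
(7,1)B 2/2 ✓
(7,2)B 3/4 ✓
(7,3)R 0/4 ✗
(7,5)B 3/4 ✓
(7,6)B 4/5 ✓
(7,7)B 2/3 ✓
Unsatisfied: (1,2), (2,4), (2,5), (3,7), (6,6), (7,3) — 6 in total.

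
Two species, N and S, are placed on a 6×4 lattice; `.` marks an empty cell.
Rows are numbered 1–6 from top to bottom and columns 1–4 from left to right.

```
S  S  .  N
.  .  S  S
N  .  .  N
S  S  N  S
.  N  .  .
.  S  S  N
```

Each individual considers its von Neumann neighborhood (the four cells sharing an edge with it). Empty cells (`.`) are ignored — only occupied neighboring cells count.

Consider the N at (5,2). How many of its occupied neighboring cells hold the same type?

0

Occupied neighbors of (5,2): (4,2)=S, (6,2)=S.
Same type (N): 0 of 2.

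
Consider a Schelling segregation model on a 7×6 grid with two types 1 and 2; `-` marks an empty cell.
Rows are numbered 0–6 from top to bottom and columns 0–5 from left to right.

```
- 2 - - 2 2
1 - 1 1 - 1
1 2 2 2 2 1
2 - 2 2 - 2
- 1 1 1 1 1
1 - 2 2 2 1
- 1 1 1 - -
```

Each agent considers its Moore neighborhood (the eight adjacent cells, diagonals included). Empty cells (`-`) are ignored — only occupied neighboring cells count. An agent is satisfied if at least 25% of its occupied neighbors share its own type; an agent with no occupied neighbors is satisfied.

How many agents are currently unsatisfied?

5

(0,1)2 0/2 not
(0,4)2 1/3 satisfied
(0,5)2 1/2 satisfied
(1,0)1 1/3 satisfied
(1,2)1 1/5 not
(1,3)1 1/5 not
(1,5)1 1/4 satisfied
(2,0)1 1/3 satisfied
(2,1)2 3/6 satisfied
(2,2)2 4/6 satisfied
(2,3)2 4/6 satisfied
(2,4)2 3/6 satisfied
(2,5)1 1/3 satisfied
(3,0)2 1/3 satisfied
(3,2)2 4/7 satisfied
(3,3)2 4/7 satisfied
(3,5)2 1/4 satisfied
(4,1)1 2/5 satisfied
(4,2)1 2/6 satisfied
(4,3)1 2/7 satisfied
(4,4)1 3/7 satisfied
(4,5)1 2/4 satisfied
(5,0)1 2/2 satisfied
(5,2)2 1/7 not
(5,3)2 2/7 satisfied
(5,4)2 1/6 not
(5,5)1 2/3 satisfied
(6,1)1 2/3 satisfied
(6,2)1 2/4 satisfied
(6,3)1 1/4 satisfied
Unsatisfied: (0,1), (1,2), (1,3), (5,2), (5,4) — 5 in total.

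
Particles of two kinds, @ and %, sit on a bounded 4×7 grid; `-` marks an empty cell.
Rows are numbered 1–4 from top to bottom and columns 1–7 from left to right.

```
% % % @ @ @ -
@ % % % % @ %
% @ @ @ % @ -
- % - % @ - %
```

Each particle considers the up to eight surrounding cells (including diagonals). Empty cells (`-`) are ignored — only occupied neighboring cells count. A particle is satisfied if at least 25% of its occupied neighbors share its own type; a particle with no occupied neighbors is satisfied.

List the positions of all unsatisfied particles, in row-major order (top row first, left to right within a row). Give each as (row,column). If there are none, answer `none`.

(1,1)% 2/3 ✓
(1,2)% 4/5 ✓
(1,3)% 4/5 ✓
(1,4)@ 1/5 ✗
(1,5)@ 3/5 ✓
(1,6)@ 2/4 ✓
(2,1)@ 1/5 ✗
(2,2)% 5/8 ✓
(2,3)% 4/8 ✓
(2,4)% 4/8 ✓
(2,5)% 2/8 ✓
(2,6)@ 3/6 ✓
(2,7)% 0/3 ✗
(3,1)% 2/4 ✓
(3,2)@ 2/6 ✓
(3,3)@ 2/7 ✓
(3,4)@ 2/7 ✓
(3,5)% 3/7 ✓
(3,6)@ 2/6 ✓
(4,2)% 1/3 ✓
(4,4)% 1/4 ✓
(4,5)@ 2/4 ✓
(4,7)% 0/1 ✗

(1,4), (2,1), (2,7), (4,7)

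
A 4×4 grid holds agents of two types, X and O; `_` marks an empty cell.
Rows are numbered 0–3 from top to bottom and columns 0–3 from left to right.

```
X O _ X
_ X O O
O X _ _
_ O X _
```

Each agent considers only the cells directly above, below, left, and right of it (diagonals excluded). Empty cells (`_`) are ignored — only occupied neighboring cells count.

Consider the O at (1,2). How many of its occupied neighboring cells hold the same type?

Occupied neighbors of (1,2): (1,1)=X, (1,3)=O.
Same type (O): 1 of 2.

1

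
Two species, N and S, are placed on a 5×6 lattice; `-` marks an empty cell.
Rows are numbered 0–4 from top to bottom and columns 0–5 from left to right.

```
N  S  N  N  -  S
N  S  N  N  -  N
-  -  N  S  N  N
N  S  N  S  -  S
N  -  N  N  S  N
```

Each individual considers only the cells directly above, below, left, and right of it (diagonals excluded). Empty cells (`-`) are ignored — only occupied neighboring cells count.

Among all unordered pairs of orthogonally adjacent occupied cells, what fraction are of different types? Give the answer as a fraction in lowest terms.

Scan each occupied cell's neighbors to the right and below so each pair is counted once.
From row 0: 3 unlike of 8 pairs (running 3/8).
From row 1: 3 unlike of 6 pairs (running 6/14).
From row 2: 3 unlike of 6 pairs (running 9/20).
From row 3: 5 unlike of 7 pairs (running 14/27).
From row 4: 2 unlike of 3 pairs (running 16/30).
Total adjacent occupied pairs: 30; unlike-type pairs: 16.
16/30 reduces to 8/15.

8/15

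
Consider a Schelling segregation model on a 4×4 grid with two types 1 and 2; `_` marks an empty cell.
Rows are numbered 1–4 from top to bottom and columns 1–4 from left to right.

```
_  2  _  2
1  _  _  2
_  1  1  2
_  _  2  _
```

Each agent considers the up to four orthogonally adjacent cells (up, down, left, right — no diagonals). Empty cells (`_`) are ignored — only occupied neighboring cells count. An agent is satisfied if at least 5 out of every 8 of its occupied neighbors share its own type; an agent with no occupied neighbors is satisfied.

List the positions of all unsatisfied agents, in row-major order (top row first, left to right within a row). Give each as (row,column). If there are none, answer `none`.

Row 1: (1,2)2 0/0 ok · (1,4)2 1/1 ok
Row 2: (2,1)1 0/0 ok · (2,4)2 2/2 ok
Row 3: (3,2)1 1/1 ok · (3,3)1 1/3 unhappy · (3,4)2 1/2 unhappy
Row 4: (4,3)2 0/1 unhappy

(3,3), (3,4), (4,3)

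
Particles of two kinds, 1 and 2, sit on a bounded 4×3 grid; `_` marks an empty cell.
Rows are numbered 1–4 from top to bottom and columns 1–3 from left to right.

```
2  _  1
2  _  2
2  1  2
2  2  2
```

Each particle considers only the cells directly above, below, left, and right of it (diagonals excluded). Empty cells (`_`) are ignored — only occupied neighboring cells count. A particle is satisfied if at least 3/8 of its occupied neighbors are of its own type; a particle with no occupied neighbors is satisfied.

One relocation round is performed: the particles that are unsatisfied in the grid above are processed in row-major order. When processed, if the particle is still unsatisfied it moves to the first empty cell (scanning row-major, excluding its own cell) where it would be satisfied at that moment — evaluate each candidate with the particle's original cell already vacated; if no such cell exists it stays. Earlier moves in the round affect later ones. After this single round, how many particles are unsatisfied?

Initially unsatisfied (in order): (1,3), (3,2).
  (1,3): no empty cell satisfies it; stays.
  (3,2) → (1,2).
Resulting grid:
2 1 1
2 _ 2
2 _ 2
2 2 2
All satisfied now.

0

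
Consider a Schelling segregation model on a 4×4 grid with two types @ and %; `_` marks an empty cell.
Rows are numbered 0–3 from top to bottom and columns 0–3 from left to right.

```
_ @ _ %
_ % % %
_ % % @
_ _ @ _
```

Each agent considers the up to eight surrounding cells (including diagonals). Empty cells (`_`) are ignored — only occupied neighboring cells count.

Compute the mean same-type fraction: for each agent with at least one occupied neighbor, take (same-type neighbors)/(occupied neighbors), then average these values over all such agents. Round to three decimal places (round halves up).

Row 0: (0,1)@ 0/2 · (0,3)% 2/2
Row 1: (1,1)% 3/4 · (1,2)% 5/7 · (1,3)% 3/4
Row 2: (2,1)% 3/4 · (2,2)% 4/6 · (2,3)@ 1/4
Row 3: (3,2)@ 1/3
Sum over 9 agents: 0/2 + 2/2 + 3/4 + 5/7 + 3/4 + 3/4 + 4/6 + 1/4 + 1/3 = 73/14; mean = 73/14 ÷ 9 = 73/126 = 0.579365… → 0.579.

0.579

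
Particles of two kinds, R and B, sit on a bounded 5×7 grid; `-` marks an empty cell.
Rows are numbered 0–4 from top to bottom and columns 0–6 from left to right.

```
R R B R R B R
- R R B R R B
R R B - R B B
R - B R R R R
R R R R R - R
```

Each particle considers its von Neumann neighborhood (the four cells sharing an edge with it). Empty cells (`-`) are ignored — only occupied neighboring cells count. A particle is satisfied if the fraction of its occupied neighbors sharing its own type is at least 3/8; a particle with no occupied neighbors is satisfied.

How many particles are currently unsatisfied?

11

Row 0: (0,0)R 1/1 ok · (0,1)R 2/3 ok · (0,2)B 0/3 unhappy · (0,3)R 1/3 unhappy · (0,4)R 2/3 ok · (0,5)B 0/3 unhappy · (0,6)R 0/2 unhappy
Row 1: (1,1)R 3/3 ok · (1,2)R 1/4 unhappy · (1,3)B 0/3 unhappy · (1,4)R 3/4 ok · (1,5)R 1/4 unhappy · (1,6)B 1/3 unhappy
Row 2: (2,0)R 2/2 ok · (2,1)R 2/3 ok · (2,2)B 1/3 unhappy · (2,4)R 2/3 ok · (2,5)B 1/4 unhappy · (2,6)B 2/3 ok
Row 3: (3,0)R 2/2 ok · (3,2)B 1/3 unhappy · (3,3)R 2/3 ok · (3,4)R 4/4 ok · (3,5)R 2/3 ok · (3,6)R 2/3 ok
Row 4: (4,0)R 2/2 ok · (4,1)R 2/2 ok · (4,2)R 2/3 ok · (4,3)R 3/3 ok · (4,4)R 2/2 ok · (4,6)R 1/1 ok
Unsatisfied: (0,2), (0,3), (0,5), (0,6), (1,2), (1,3), (1,5), (1,6), (2,2), (2,5), (3,2) — 11 in total.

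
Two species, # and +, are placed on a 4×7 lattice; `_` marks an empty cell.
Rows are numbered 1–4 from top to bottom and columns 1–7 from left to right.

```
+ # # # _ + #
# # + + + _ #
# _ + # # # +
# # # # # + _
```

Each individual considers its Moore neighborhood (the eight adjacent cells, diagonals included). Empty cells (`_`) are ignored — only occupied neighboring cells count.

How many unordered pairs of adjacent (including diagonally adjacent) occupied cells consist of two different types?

Scan each occupied cell's neighbors to the right and below (and the two forward diagonals) so each pair is counted once.
From row 1: 11 unlike of 18 pairs (running 11/18).
From row 2: 9 unlike of 17 pairs (running 20/35).
From row 3: 7 unlike of 18 pairs (running 27/53).
From row 4: 1 unlike of 5 pairs (running 28/58).
Total adjacent occupied pairs: 58; unlike-type pairs: 28.

28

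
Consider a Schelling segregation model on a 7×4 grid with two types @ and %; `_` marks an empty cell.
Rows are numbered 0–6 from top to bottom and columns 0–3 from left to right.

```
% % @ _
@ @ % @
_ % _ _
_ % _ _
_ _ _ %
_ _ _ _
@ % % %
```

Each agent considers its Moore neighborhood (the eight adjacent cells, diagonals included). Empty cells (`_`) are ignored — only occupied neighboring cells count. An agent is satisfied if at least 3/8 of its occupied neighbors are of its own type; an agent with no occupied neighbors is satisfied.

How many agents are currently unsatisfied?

4

(0,0)% 1/3 unhappy
(0,1)% 2/5 ok
(0,2)@ 2/4 ok
(1,0)@ 1/4 unhappy
(1,1)@ 2/6 unhappy
(1,2)% 2/5 ok
(1,3)@ 1/2 ok
(2,1)% 2/4 ok
(3,1)% 1/1 ok
(4,3)% 0/0 ok
(6,0)@ 0/1 unhappy
(6,1)% 1/2 ok
(6,2)% 2/2 ok
(6,3)% 1/1 ok
Unsatisfied: (0,0), (1,0), (1,1), (6,0) — 4 in total.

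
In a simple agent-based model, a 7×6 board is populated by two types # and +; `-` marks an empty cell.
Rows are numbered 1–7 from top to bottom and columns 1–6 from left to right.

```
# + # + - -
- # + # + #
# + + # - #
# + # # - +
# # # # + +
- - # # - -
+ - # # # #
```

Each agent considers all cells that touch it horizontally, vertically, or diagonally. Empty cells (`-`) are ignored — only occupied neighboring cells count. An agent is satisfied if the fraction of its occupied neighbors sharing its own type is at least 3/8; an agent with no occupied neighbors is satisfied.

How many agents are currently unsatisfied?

5

(1,1)# 1/2 ✓
(1,2)+ 1/4 ✗
(1,3)# 2/5 ✓
(1,4)+ 2/4 ✓
(2,2)# 3/7 ✓
(2,3)+ 4/8 ✓
(2,4)# 2/6 ✗
(2,5)+ 1/5 ✗
(2,6)# 1/2 ✓
(3,1)# 2/4 ✓
(3,2)+ 3/7 ✓
(3,3)+ 3/8 ✓
(3,4)# 3/6 ✓
(3,6)# 1/3 ✗
(4,1)# 3/5 ✓
(4,2)+ 2/8 ✗
(4,3)# 5/8 ✓
(4,4)# 4/6 ✓
(4,6)+ 2/3 ✓
(5,1)# 2/3 ✓
(5,2)# 5/6 ✓
(5,3)# 6/7 ✓
(5,4)# 5/6 ✓
(5,5)+ 2/5 ✓
(5,6)+ 2/2 ✓
(6,3)# 6/6 ✓
(6,4)# 6/7 ✓
(7,1)+ 0/0 ✓
(7,3)# 3/3 ✓
(7,4)# 4/4 ✓
(7,5)# 3/3 ✓
(7,6)# 1/1 ✓
Unsatisfied: (1,2), (2,4), (2,5), (3,6), (4,2) — 5 in total.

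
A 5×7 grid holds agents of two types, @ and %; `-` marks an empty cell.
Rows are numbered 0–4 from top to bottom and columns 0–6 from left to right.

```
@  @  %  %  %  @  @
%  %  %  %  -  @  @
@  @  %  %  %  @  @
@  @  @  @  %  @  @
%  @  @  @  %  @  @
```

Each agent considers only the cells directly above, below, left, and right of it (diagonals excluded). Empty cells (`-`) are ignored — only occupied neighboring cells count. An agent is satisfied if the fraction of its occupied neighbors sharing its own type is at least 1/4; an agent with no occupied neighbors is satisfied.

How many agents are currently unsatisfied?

1

(0,0)@ 1/2 ✓
(0,1)@ 1/3 ✓
(0,2)% 2/3 ✓
(0,3)% 3/3 ✓
(0,4)% 1/2 ✓
(0,5)@ 2/3 ✓
(0,6)@ 2/2 ✓
(1,0)% 1/3 ✓
(1,1)% 2/4 ✓
(1,2)% 4/4 ✓
(1,3)% 3/3 ✓
(1,5)@ 3/3 ✓
(1,6)@ 3/3 ✓
(2,0)@ 2/3 ✓
(2,1)@ 2/4 ✓
(2,2)% 2/4 ✓
(2,3)% 3/4 ✓
(2,4)% 2/3 ✓
(2,5)@ 3/4 ✓
(2,6)@ 3/3 ✓
(3,0)@ 2/3 ✓
(3,1)@ 4/4 ✓
(3,2)@ 3/4 ✓
(3,3)@ 2/4 ✓
(3,4)% 2/4 ✓
(3,5)@ 3/4 ✓
(3,6)@ 3/3 ✓
(4,0)% 0/2 ✗
(4,1)@ 2/3 ✓
(4,2)@ 3/3 ✓
(4,3)@ 2/3 ✓
(4,4)% 1/3 ✓
(4,5)@ 2/3 ✓
(4,6)@ 2/2 ✓
Unsatisfied: (4,0) — 1 in total.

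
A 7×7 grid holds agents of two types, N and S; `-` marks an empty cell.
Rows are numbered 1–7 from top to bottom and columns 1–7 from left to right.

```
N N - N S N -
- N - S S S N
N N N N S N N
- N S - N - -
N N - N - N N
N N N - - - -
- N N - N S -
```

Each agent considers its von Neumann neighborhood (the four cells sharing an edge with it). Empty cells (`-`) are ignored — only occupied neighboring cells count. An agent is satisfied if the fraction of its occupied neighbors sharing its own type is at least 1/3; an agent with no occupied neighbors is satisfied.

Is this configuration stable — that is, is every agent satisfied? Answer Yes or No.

No

(1,1)N 1/1 ok
(1,2)N 2/2 ok
(1,4)N 0/2 unhappy
(1,5)S 1/3 ok
(1,6)N 0/2 unhappy
(2,2)N 2/2 ok
(2,4)S 1/3 ok
(2,5)S 4/4 ok
(2,6)S 1/4 unhappy
(2,7)N 1/2 ok
(3,1)N 1/1 ok
(3,2)N 4/4 ok
(3,3)N 2/3 ok
(3,4)N 1/3 ok
(3,5)S 1/4 unhappy
(3,6)N 1/3 ok
(3,7)N 2/2 ok
(4,2)N 2/3 ok
(4,3)S 0/2 unhappy
(4,5)N 0/1 unhappy
(5,1)N 2/2 ok
(5,2)N 3/3 ok
(5,4)N 0/0 ok
(5,6)N 1/1 ok
(5,7)N 1/1 ok
(6,1)N 2/2 ok
(6,2)N 4/4 ok
(6,3)N 2/2 ok
(7,2)N 2/2 ok
(7,3)N 2/2 ok
(7,5)N 0/1 unhappy
(7,6)S 0/1 unhappy
For instance (1,4) has only 0/2 same-type neighbors, below 1/3.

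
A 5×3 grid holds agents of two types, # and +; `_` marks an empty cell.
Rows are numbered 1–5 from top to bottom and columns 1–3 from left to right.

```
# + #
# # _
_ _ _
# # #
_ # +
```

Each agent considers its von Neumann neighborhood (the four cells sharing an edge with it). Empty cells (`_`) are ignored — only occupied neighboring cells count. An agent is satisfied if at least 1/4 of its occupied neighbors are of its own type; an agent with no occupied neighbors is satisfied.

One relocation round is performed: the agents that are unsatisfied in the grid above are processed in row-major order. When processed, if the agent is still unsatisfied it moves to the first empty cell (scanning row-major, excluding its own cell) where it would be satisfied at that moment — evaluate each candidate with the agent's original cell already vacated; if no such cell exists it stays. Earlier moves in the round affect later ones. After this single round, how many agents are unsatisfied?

0

Initially unsatisfied (in order): (1,2), (1,3), (5,3).
  (1,2): no empty cell satisfies it; stays.
  (1,3) → (2,3).
  (5,3) → (1,3).
Resulting grid:
# + +
# # #
_ _ _
# # #
_ # _
All satisfied now.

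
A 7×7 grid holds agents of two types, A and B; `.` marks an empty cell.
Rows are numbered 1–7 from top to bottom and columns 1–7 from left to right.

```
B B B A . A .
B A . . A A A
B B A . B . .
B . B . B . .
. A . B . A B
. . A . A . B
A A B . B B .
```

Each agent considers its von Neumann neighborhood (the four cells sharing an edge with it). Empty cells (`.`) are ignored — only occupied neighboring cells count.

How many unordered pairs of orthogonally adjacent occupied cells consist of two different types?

11

Scan each occupied cell's neighbors to the right and below so each pair is counted once.
Row 1: B(1,1)–B(1,2)= B(1,1)–B(2,1)= B(1,2)–B(1,3)= B(1,2)–A(2,2)≠ B(1,3)–A(1,4)≠ A(1,6)–A(2,6)=  → 2/6 unlike.
Row 2: B(2,1)–A(2,2)≠ B(2,1)–B(3,1)= A(2,2)–B(3,2)≠ A(2,5)–A(2,6)= A(2,5)–B(3,5)≠ A(2,6)–A(2,7)=  → 3/6 unlike.
Row 3: B(3,1)–B(3,2)= B(3,1)–B(4,1)= B(3,2)–A(3,3)≠ A(3,3)–B(4,3)≠ B(3,5)–B(4,5)=  → 2/5 unlike.
Row 5: A(5,6)–B(5,7)≠ B(5,7)–B(6,7)=  → 1/2 unlike.
Row 6: A(6,3)–B(7,3)≠ A(6,5)–B(7,5)≠  → 2/2 unlike.
Row 7: A(7,1)–A(7,2)= A(7,2)–B(7,3)≠ B(7,5)–B(7,6)=  → 1/3 unlike.
Total adjacent occupied pairs: 24; unlike-type pairs: 11.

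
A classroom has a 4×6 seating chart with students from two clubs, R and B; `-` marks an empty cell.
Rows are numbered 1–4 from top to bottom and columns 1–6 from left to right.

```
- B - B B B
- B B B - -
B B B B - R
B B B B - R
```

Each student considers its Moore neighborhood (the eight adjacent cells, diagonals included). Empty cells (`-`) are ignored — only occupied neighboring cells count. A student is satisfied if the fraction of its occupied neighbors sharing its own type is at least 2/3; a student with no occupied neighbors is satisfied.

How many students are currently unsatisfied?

0

(1,2)B 2/2 ok
(1,4)B 3/3 ok
(1,5)B 3/3 ok
(1,6)B 1/1 ok
(2,2)B 5/5 ok
(2,3)B 7/7 ok
(2,4)B 5/5 ok
(3,1)B 4/4 ok
(3,2)B 7/7 ok
(3,3)B 8/8 ok
(3,4)B 5/5 ok
(3,6)R 1/1 ok
(4,1)B 3/3 ok
(4,2)B 5/5 ok
(4,3)B 5/5 ok
(4,4)B 3/3 ok
(4,6)R 1/1 ok
Every one meets the threshold.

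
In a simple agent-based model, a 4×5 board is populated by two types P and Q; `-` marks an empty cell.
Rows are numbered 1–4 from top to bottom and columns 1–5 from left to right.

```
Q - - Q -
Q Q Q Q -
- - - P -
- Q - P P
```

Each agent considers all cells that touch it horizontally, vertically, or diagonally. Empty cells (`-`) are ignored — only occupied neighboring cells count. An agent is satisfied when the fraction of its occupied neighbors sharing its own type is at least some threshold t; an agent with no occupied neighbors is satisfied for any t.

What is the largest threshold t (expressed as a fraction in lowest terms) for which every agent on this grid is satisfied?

Row 1: (1,1)Q 2/2 · (1,4)Q 2/2
Row 2: (2,1)Q 2/2 · (2,2)Q 3/3 · (2,3)Q 3/4 · (2,4)Q 2/3
Row 3: (3,4)P 2/4
Row 4: (4,2)Q — no occupied neighbors · (4,4)P 2/2 · (4,5)P 2/2
The smallest same-type fraction is 2/4 at (3,4), which reduces to 1/2. Any threshold above that leaves this agent unsatisfied.

1/2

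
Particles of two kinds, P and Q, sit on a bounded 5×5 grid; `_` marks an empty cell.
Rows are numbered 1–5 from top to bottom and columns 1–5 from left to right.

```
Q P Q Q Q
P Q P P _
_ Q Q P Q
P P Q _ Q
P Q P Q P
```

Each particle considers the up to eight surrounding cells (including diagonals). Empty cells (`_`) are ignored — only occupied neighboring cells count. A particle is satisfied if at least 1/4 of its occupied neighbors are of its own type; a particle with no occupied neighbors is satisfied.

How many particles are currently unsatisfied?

2

Row 1: (1,1)Q 1/3 ✓ · (1,2)P 2/5 ✓ · (1,3)Q 2/5 ✓ · (1,4)Q 2/4 ✓ · (1,5)Q 1/2 ✓
Row 2: (2,1)P 1/4 ✓ · (2,2)Q 4/7 ✓ · (2,3)P 3/8 ✓ · (2,4)P 2/7 ✓
Row 3: (3,2)Q 3/7 ✓ · (3,3)Q 3/7 ✓ · (3,4)P 2/6 ✓ · (3,5)Q 1/3 ✓
Row 4: (4,1)P 2/4 ✓ · (4,2)P 3/7 ✓ · (4,3)Q 4/7 ✓ · (4,5)Q 2/4 ✓
Row 5: (5,1)P 2/3 ✓ · (5,2)Q 1/5 ✗ · (5,3)P 1/4 ✓ · (5,4)Q 2/4 ✓ · (5,5)P 0/2 ✗
Unsatisfied: (5,2), (5,5) — 2 in total.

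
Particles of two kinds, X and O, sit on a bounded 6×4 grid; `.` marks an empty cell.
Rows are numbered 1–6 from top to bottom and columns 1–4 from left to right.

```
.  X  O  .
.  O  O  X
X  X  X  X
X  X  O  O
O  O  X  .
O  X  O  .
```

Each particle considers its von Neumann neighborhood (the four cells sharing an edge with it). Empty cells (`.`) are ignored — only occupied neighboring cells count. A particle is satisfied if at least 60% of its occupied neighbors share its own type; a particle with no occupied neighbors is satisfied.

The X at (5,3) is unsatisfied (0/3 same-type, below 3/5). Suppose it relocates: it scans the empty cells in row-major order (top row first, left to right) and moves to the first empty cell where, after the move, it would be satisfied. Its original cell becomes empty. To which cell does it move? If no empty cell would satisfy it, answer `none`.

(1,1)

Vacating (5,3). Empty cells in order:
  (1,1): 1/1 same-type → satisfied — stop here.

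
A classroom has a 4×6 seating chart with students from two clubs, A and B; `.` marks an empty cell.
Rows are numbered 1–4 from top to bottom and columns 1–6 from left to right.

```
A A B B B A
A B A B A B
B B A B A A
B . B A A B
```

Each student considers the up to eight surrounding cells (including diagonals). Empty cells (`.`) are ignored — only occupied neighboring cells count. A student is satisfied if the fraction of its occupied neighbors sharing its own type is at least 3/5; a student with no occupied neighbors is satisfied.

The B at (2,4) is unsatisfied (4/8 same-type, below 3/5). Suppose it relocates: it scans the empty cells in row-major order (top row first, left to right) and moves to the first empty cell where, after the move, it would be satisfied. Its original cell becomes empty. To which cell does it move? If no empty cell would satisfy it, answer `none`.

Vacating (2,4). Empty cells in order:
  (4,2): 4/5 same-type → satisfied — stop here.

(4,2)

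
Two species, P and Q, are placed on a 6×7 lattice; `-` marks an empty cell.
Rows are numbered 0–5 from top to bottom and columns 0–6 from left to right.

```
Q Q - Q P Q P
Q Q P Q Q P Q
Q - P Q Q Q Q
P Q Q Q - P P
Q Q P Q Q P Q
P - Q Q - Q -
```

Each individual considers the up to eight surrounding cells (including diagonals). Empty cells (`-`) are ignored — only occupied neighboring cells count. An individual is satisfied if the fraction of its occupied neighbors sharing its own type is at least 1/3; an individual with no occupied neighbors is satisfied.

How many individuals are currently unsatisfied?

Row 0: (0,0)Q 3/3 ✓ · (0,1)Q 3/4 ✓ · (0,3)Q 2/4 ✓ · (0,4)P 1/5 ✗ · (0,5)Q 2/5 ✓ · (0,6)P 1/3 ✓
Row 1: (1,0)Q 4/4 ✓ · (1,1)Q 4/6 ✓ · (1,2)P 1/6 ✗ · (1,3)Q 4/7 ✓ · (1,4)Q 6/8 ✓ · (1,5)P 2/8 ✗ · (1,6)Q 3/5 ✓
Row 2: (2,0)Q 3/4 ✓ · (2,2)P 1/7 ✗ · (2,3)Q 5/7 ✓ · (2,4)Q 5/7 ✓ · (2,5)Q 4/7 ✓ · (2,6)Q 2/5 ✓
Row 3: (3,0)P 0/4 ✗ · (3,1)Q 4/7 ✓ · (3,2)Q 5/7 ✓ · (3,3)Q 5/7 ✓ · (3,5)P 2/7 ✗ · (3,6)P 2/5 ✓
Row 4: (4,0)Q 2/4 ✓ · (4,1)Q 4/7 ✓ · (4,2)P 0/7 ✗ · (4,3)Q 5/6 ✓ · (4,4)Q 4/6 ✓ · (4,5)P 2/5 ✓ · (4,6)Q 1/4 ✗
Row 5: (5,0)P 0/2 ✗ · (5,2)Q 3/4 ✓ · (5,3)Q 3/4 ✓ · (5,5)Q 2/3 ✓
Unsatisfied: (0,4), (1,2), (1,5), (2,2), (3,0), (3,5), (4,2), (4,6), (5,0) — 9 in total.

9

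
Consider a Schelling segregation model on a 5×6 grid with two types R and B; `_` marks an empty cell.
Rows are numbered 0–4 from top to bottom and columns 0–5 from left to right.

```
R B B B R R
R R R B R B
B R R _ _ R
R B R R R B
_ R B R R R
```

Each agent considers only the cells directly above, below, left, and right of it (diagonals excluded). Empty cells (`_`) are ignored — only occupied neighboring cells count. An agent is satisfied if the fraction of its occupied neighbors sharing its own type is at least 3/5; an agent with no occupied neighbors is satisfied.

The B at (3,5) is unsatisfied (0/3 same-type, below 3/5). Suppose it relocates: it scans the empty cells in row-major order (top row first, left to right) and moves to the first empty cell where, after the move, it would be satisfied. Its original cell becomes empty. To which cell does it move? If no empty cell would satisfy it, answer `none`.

none

Vacating (3,5). Empty cells in order:
  (2,3): 1/3 same-type → still unsatisfied.
  (2,4): 0/3 same-type → still unsatisfied.
  (4,0): 0/2 same-type → still unsatisfied.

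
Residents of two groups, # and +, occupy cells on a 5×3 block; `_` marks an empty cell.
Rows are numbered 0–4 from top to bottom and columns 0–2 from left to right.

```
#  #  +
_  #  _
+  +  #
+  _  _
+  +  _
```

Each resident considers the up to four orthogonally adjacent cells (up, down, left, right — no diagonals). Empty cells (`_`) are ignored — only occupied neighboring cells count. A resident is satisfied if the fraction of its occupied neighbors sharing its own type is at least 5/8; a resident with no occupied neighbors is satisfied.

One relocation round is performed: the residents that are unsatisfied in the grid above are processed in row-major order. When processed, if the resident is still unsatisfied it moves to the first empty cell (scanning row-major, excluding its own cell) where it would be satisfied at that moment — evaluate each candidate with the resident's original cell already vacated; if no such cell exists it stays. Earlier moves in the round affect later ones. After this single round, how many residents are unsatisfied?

Initially unsatisfied (in order): (0,2), (1,1), (2,1), (2,2).
  (0,2) → (3,1).
  (1,1) → (0,2).
  (2,1): now satisfied by earlier moves; stays.
  (2,2) → (1,2).
Resulting grid:
# # #
_ _ #
+ + _
+ + _
+ + _
All satisfied now.

0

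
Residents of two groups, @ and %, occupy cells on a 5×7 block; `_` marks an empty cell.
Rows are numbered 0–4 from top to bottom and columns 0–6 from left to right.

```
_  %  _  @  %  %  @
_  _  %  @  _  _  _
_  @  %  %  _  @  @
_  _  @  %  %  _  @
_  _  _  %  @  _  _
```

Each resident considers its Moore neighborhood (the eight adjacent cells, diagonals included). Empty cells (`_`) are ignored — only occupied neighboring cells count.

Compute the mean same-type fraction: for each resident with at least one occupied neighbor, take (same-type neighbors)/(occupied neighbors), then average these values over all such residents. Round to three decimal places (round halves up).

(0,1)% 1/1
(0,3)@ 1/3
(0,4)% 1/3
(0,5)% 1/2
(0,6)@ 0/1
(1,2)% 3/6
(1,3)@ 1/5
(2,1)@ 1/3
(2,2)% 3/6
(2,3)% 4/6
(2,5)@ 2/3
(2,6)@ 2/2
(3,2)@ 1/5
(3,3)% 4/6
(3,4)% 3/5
(3,6)@ 2/2
(4,3)% 2/4
(4,4)@ 0/3
Sum over 18 residents: 1/1 + 1/3 + 1/3 + 1/2 + 0/1 + 3/6 + 1/5 + 1/3 + 3/6 + 4/6 + 2/3 + 2/2 + 1/5 + 4/6 + 3/5 + 2/2 + 2/4 + 0/3 = 9; mean = 9 ÷ 18 = 1/2 = 0.5 → 0.500.

0.500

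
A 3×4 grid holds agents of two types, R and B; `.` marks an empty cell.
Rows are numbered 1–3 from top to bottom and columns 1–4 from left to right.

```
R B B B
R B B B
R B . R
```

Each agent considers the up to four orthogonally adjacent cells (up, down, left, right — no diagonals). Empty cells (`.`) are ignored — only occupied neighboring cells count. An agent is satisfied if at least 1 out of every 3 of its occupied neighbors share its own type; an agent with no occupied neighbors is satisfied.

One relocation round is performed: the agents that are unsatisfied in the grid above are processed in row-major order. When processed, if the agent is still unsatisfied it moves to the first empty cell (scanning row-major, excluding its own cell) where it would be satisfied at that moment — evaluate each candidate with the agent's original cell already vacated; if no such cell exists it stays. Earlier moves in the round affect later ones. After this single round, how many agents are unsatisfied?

1

Initially unsatisfied (in order): (3,4).
  (3,4): no empty cell satisfies it; stays.
Resulting grid:
R B B B
R B B B
R B . R
Unsatisfied now: (3,4).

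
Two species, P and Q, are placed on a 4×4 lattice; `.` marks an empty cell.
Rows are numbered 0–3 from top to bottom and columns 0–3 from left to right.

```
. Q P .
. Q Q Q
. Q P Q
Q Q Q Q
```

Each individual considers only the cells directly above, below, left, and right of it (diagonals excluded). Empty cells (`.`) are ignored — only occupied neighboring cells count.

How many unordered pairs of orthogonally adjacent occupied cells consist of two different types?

6

Scan each occupied cell's neighbors to the right and below so each pair is counted once.
Row 0: Q(0,1)–P(0,2)≠ Q(0,1)–Q(1,1)= P(0,2)–Q(1,2)≠  → 2/3 unlike.
Row 1: Q(1,1)–Q(1,2)= Q(1,1)–Q(2,1)= Q(1,2)–Q(1,3)= Q(1,2)–P(2,2)≠ Q(1,3)–Q(2,3)=  → 1/5 unlike.
Row 2: Q(2,1)–P(2,2)≠ Q(2,1)–Q(3,1)= P(2,2)–Q(2,3)≠ P(2,2)–Q(3,2)≠ Q(2,3)–Q(3,3)=  → 3/5 unlike.
Row 3: Q(3,0)–Q(3,1)= Q(3,1)–Q(3,2)= Q(3,2)–Q(3,3)=  → 0/3 unlike.
Total adjacent occupied pairs: 16; unlike-type pairs: 6.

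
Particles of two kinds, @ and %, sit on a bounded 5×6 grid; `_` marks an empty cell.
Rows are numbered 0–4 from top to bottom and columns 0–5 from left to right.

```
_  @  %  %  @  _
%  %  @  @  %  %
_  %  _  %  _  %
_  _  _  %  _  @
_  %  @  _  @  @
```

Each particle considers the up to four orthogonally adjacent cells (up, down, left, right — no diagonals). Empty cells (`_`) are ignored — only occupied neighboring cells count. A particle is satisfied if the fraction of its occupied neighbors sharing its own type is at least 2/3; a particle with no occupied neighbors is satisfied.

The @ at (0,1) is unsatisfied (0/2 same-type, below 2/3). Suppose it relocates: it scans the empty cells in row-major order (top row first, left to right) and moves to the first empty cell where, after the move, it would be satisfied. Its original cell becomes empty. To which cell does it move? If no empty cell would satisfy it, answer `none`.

(3,0)

Vacating (0,1). Empty cells in order:
  (0,0): 0/1 same-type → still unsatisfied.
  (0,5): 1/2 same-type → still unsatisfied.
  (2,0): 0/2 same-type → still unsatisfied.
  (2,2): 1/3 same-type → still unsatisfied.
  (2,4): 0/3 same-type → still unsatisfied.
  (3,0): 0/0 same-type → satisfied — stop here.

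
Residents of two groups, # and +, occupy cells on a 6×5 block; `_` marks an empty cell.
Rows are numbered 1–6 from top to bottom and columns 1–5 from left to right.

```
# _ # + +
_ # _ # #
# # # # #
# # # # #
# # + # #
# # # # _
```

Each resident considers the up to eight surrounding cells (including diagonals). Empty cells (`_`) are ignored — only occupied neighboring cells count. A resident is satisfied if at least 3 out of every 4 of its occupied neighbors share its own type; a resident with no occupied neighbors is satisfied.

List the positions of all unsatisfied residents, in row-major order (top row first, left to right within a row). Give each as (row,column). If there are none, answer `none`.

(1,3), (1,4), (1,5), (2,4), (2,5), (5,3)

Row 1: (1,1)# 1/1 ✓ · (1,3)# 2/3 ✗ · (1,4)+ 1/4 ✗ · (1,5)+ 1/3 ✗
Row 2: (2,2)# 5/5 ✓ · (2,4)# 5/7 ✗ · (2,5)# 3/5 ✗
Row 3: (3,1)# 4/4 ✓ · (3,2)# 6/6 ✓ · (3,3)# 7/7 ✓ · (3,4)# 7/7 ✓ · (3,5)# 5/5 ✓
Row 4: (4,1)# 5/5 ✓ · (4,2)# 7/8 ✓ · (4,3)# 7/8 ✓ · (4,4)# 7/8 ✓ · (4,5)# 5/5 ✓
Row 5: (5,1)# 5/5 ✓ · (5,2)# 7/8 ✓ · (5,3)+ 0/8 ✗ · (5,4)# 6/7 ✓ · (5,5)# 4/4 ✓
Row 6: (6,1)# 3/3 ✓ · (6,2)# 4/5 ✓ · (6,3)# 4/5 ✓ · (6,4)# 3/4 ✓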